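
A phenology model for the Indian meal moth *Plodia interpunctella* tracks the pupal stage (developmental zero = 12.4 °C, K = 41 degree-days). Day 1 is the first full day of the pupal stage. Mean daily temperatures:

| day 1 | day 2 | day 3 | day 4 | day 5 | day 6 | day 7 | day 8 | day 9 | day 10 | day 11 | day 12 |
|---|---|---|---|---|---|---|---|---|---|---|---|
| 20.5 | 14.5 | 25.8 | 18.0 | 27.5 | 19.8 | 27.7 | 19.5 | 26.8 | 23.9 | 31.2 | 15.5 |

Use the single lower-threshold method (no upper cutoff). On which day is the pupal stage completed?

day 5

Daily DD above 12.4 °C: 8.1, 2.1, 13.4, 5.6, 15.1, 7.4, 15.3, 7.1, 14.4, 11.5, 18.8, 3.1.
Cumulative: 8.1, 10.2, 23.6, 29.2, 44.3, 51.7, 67.0, 74.1, 88.5, 100.0, 118.8, 121.9.
The total first reaches 41 DD on day 5.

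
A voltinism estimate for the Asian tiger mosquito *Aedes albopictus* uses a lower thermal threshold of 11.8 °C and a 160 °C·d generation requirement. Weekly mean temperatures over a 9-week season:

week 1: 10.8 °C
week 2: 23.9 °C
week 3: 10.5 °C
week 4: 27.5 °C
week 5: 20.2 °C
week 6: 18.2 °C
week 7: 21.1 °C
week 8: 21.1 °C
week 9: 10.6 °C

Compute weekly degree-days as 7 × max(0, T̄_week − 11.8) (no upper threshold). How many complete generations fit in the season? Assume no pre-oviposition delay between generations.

Weekly DD (7 × max(0, T̄ − 11.8)): 0.0, 84.7, 0.0, 109.9, 58.8, 44.8, 65.1, 65.1, 0.0.
Season total = 428.4 DD.
Complete generations = ⌊428.4 / 160⌋ = 2.

2 generations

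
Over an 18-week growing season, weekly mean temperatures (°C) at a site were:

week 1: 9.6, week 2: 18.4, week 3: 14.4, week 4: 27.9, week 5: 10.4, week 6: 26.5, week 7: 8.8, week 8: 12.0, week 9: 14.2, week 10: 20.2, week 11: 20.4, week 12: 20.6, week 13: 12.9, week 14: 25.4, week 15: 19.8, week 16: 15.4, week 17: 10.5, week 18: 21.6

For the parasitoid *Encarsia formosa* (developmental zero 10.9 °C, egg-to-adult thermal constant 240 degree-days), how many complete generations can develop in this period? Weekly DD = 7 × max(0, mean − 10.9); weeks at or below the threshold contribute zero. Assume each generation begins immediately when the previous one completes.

3 generations

Weekly DD (7 × max(0, T̄ − 10.9)): 0.0, 52.5, 24.5, 119.0, 0.0, 109.2, 0.0, 7.7, 23.1, 65.1, 66.5, 67.9, 14.0, 101.5, 62.3, 31.5, 0.0, 74.9.
Season total = 819.7 DD.
Complete generations = ⌊819.7 / 240⌋ = 3.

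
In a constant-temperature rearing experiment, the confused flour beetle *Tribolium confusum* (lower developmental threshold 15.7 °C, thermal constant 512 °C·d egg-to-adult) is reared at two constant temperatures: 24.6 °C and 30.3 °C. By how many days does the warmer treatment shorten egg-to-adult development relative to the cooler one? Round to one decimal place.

22.5 days

At 24.6 °C: 512 / (24.6 − 15.7) = 512 / 8.9 = 57.528 d.
At 30.3 °C: 512 / (30.3 − 15.7) = 512 / 14.6 = 35.068 d.
Difference = |57.528 − 35.068| = 22.460 ≈ 22.5 days.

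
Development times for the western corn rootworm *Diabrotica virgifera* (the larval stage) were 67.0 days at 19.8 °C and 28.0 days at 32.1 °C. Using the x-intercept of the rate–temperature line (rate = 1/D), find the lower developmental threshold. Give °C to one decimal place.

11.0 °C

Under the model K = D·(T − T_b), so D₁·(T₁ − T_b) = D₂·(T₂ − T_b).
67.0·(19.8 − T_b) = 28.0·(32.1 − T_b)
T_b = (67.0·19.8 − 28.0·32.1) / (67.0 − 28.0) = 427.80 / 39.0 = 10.969 °C ≈ 11.0 °C.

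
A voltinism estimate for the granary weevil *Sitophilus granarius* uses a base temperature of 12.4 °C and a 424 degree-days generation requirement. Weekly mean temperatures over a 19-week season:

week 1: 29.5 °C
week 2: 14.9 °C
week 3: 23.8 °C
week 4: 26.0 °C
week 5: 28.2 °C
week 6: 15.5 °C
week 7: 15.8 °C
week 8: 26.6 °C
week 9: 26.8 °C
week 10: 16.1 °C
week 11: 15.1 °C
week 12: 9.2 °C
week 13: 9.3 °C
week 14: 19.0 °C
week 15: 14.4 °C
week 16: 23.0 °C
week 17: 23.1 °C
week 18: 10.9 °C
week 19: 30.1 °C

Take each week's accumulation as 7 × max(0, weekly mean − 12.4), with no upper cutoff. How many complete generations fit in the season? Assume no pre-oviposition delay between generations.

Weekly DD (7 × max(0, T̄ − 12.4)): 119.7, 17.5, 79.8, 95.2, 110.6, 21.7, 23.8, 99.4, 100.8, 25.9, 18.9, 0.0, 0.0, 46.2, 14.0, 74.2, 74.9, 0.0, 123.9.
Season total = 1046.5 DD.
Complete generations = ⌊1046.5 / 424⌋ = 2.

2 generations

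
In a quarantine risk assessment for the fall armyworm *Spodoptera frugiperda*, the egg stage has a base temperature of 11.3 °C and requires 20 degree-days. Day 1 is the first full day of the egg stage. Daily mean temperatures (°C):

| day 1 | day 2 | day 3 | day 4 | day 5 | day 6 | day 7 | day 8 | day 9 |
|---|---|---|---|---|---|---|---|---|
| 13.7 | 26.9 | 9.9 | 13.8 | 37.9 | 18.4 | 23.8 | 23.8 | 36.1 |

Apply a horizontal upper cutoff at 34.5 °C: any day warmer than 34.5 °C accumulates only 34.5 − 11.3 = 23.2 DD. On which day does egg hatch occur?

day 4

Daily DD above 11.3 °C (capped at 23.2): 2.4, 15.6, 0.0, 2.5, 23.2, 7.1, 12.5, 12.5, 23.2.
Cumulative: 2.4, 18.0, 18.0, 20.5, 43.7, 50.8, 63.3, 75.8, 99.0.
The total first reaches 20 DD on day 4.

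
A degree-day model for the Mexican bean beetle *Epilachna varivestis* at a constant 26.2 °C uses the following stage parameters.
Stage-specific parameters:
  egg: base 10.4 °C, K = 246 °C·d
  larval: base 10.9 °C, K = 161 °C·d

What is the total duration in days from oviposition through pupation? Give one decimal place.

egg: 246 / (26.2 − 10.4) = 246 / 15.8 = 15.570 d.
larval: 161 / (26.2 − 10.9) = 161 / 15.3 = 10.523 d.
Sum = 26.092 ≈ 26.1 days.

26.1 days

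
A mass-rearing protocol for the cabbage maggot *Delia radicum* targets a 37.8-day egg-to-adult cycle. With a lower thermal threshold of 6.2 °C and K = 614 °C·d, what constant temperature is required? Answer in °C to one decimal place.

Required daily accumulation = 614 / 37.8 = 16.243 DD/day.
T = T_base + 16.243 = 6.2 + 16.243 = 22.443 ≈ 22.4 °C.

22.4 °C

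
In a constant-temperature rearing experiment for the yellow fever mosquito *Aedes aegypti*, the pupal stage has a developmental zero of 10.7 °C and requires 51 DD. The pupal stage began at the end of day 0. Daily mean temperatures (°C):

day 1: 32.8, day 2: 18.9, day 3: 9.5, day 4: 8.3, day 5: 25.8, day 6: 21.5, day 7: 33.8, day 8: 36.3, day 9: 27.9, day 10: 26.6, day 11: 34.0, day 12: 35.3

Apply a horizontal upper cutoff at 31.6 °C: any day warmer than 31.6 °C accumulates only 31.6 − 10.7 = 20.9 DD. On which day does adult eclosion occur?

Daily DD above 10.7 °C (capped at 20.9): 20.9, 8.2, 0.0, 0.0, 15.1, 10.8, 20.9, 20.9, 17.2, 15.9, 20.9, 20.9.
Cumulative: 20.9, 29.1, 29.1, 29.1, 44.2, 55.0, 75.9, 96.8, 114.0, 129.9, 150.8, 171.7.
The total first reaches 51 DD on day 6.

day 6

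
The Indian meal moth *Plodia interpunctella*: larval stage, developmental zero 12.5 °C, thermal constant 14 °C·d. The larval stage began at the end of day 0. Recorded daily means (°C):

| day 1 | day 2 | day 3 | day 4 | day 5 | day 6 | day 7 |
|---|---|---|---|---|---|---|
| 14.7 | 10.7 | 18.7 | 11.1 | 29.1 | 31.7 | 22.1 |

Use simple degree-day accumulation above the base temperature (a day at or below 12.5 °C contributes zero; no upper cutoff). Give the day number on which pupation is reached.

Daily DD above 12.5 °C: 2.2, 0.0, 6.2, 0.0, 16.6, 19.2, 9.6.
Cumulative: 2.2, 2.2, 8.4, 8.4, 25.0, 44.2, 53.8.
The total first reaches 14 DD on day 5.

day 5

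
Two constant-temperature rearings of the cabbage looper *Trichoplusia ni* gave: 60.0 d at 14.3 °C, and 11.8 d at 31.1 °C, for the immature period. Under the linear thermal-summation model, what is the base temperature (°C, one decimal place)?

Under the model K = D·(T − T_b), so D₁·(T₁ − T_b) = D₂·(T₂ − T_b).
60.0·(14.3 − T_b) = 11.8·(31.1 − T_b)
T_b = (60.0·14.3 − 11.8·31.1) / (60.0 − 11.8) = 491.02 / 48.2 = 10.187 °C ≈ 10.2 °C.

10.2 °C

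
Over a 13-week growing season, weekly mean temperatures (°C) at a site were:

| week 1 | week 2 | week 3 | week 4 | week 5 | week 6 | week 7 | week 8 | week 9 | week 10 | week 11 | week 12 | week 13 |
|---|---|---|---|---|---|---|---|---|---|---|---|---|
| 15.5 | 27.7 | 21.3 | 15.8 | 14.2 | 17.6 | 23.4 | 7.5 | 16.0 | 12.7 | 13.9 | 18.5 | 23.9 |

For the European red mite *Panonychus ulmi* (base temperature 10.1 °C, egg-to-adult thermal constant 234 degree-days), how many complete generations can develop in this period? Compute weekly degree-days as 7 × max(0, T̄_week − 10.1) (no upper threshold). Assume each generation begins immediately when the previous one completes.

2 generations

Weekly DD (7 × max(0, T̄ − 10.1)): 37.8, 123.2, 78.4, 39.9, 28.7, 52.5, 93.1, 0.0, 41.3, 18.2, 26.6, 58.8, 96.6.
Season total = 695.1 DD.
Complete generations = ⌊695.1 / 234⌋ = 2.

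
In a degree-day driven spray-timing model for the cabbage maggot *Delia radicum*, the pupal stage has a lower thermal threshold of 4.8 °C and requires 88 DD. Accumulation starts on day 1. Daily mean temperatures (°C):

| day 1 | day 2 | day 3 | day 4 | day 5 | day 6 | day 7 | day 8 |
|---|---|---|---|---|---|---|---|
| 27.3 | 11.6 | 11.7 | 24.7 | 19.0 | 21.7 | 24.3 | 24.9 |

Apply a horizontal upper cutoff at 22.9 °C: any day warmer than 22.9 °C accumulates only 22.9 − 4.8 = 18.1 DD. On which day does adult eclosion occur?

day 7

Daily DD above 4.8 °C (capped at 18.1): 18.1, 6.8, 6.9, 18.1, 14.2, 16.9, 18.1, 18.1.
Cumulative: 18.1, 24.9, 31.8, 49.9, 64.1, 81.0, 99.1, 117.2.
The total first reaches 88 DD on day 7.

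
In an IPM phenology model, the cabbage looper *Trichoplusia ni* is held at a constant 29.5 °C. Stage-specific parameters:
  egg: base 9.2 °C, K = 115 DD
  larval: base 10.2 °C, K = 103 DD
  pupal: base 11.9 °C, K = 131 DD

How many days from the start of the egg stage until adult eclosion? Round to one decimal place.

18.4 days

egg: 115 / (29.5 − 9.2) = 115 / 20.3 = 5.665 d.
larval: 103 / (29.5 − 10.2) = 103 / 19.3 = 5.337 d.
pupal: 131 / (29.5 − 11.9) = 131 / 17.6 = 7.443 d.
Sum = 18.445 ≈ 18.4 days.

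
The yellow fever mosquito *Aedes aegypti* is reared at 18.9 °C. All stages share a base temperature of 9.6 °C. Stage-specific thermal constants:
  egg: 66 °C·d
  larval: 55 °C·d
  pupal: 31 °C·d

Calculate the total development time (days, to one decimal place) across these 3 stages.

16.3 days

Daily accumulation at 18.9 °C = 18.9 − 9.6 = 9.3 DD/day.
Total K = 66 + 55 + 31 = 152 DD.
Total duration = 152 / 9.3 = 16.344 ≈ 16.3 days.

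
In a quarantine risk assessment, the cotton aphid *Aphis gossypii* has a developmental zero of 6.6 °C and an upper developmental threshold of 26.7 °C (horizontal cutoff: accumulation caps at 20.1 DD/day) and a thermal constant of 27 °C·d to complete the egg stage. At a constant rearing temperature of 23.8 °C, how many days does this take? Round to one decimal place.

Daily accumulation = 23.8 − 6.6 = 17.2 DD/day.
Duration = 27 / 17.2 = 1.570 ≈ 1.6 days.

1.6 days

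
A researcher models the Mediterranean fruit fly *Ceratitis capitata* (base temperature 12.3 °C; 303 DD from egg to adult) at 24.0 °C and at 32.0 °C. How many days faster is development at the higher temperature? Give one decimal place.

10.5 days

At 24.0 °C: 303 / (24.0 − 12.3) = 303 / 11.7 = 25.897 d.
At 32.0 °C: 303 / (32.0 − 12.3) = 303 / 19.7 = 15.381 d.
Difference = |25.897 − 15.381| = 10.517 ≈ 10.5 days.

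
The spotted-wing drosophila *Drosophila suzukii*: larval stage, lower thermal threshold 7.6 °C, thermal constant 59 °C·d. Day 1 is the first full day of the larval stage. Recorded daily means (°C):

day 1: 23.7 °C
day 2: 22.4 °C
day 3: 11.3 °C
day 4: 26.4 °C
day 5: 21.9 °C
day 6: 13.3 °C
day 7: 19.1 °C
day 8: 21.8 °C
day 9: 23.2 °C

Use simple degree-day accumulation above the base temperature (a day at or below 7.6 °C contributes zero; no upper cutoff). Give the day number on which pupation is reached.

day 5

Daily DD above 7.6 °C: 16.1, 14.8, 3.7, 18.8, 14.3, 5.7, 11.5, 14.2, 15.6.
Cumulative: 16.1, 30.9, 34.6, 53.4, 67.7, 73.4, 84.9, 99.1, 114.7.
The total first reaches 59 DD on day 5.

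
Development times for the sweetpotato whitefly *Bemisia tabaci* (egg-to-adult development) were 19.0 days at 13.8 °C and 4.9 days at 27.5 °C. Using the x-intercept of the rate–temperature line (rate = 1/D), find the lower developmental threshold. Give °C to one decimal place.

Linear rate model ⇒ the product D·(T − T_b) is constant across temperatures.
19.0·(13.8 − T_b) = 4.9·(27.5 − T_b)
T_b = (19.0·13.8 − 4.9·27.5) / (19.0 − 4.9) = 127.45 / 14.1 = 9.039 °C ≈ 9.0 °C.

9.0 °C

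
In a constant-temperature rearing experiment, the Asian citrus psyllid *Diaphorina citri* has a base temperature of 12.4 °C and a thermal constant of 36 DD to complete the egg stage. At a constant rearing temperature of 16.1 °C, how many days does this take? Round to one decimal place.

9.7 days

Daily accumulation = 16.1 − 12.4 = 3.7 DD/day.
Duration = 36 / 3.7 = 9.730 ≈ 9.7 days.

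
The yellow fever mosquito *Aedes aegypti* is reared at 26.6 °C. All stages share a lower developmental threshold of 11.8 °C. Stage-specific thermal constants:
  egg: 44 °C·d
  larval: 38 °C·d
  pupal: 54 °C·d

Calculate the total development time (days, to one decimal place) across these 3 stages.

Daily accumulation at 26.6 °C = 26.6 − 11.8 = 14.8 DD/day.
Total K = 44 + 38 + 54 = 136 DD.
Total duration = 136 / 14.8 = 9.189 ≈ 9.2 days.

9.2 days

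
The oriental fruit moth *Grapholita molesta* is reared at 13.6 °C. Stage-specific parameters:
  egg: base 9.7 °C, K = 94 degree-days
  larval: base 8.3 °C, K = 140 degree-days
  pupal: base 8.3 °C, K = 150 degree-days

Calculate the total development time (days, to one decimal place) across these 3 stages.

78.8 days

egg: 94 / (13.6 − 9.7) = 94 / 3.9 = 24.103 d.
larval: 140 / (13.6 − 8.3) = 140 / 5.3 = 26.415 d.
pupal: 150 / (13.6 − 8.3) = 150 / 5.3 = 28.302 d.
Sum = 78.820 ≈ 78.8 days.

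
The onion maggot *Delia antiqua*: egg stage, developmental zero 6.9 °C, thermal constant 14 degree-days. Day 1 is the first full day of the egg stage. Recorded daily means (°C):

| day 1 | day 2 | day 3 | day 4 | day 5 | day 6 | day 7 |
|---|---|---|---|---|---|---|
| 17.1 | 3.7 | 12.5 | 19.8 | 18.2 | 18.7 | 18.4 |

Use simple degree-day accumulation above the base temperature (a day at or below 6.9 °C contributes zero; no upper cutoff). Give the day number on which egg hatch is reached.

Daily DD above 6.9 °C: 10.2, 0.0, 5.6, 12.9, 11.3, 11.8, 11.5.
Cumulative: 10.2, 10.2, 15.8, 28.7, 40.0, 51.8, 63.3.
The total first reaches 14 DD on day 3.

day 3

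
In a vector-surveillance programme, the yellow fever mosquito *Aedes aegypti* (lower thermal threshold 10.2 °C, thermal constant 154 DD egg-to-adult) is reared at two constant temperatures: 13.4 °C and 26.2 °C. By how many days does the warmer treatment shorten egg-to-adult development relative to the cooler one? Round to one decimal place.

At 13.4 °C: 154 / (13.4 − 10.2) = 154 / 3.2 = 48.125 d.
At 26.2 °C: 154 / (26.2 − 10.2) = 154 / 16.0 = 9.625 d.
Difference = |48.125 − 9.625| = 38.500 ≈ 38.5 days.

38.5 days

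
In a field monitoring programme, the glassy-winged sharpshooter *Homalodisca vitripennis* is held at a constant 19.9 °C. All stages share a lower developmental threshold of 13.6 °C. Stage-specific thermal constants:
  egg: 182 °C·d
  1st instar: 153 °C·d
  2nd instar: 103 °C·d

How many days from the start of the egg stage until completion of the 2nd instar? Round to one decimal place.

Daily accumulation at 19.9 °C = 19.9 − 13.6 = 6.3 DD/day.
Total K = 182 + 153 + 103 = 438 DD.
Total duration = 438 / 6.3 = 69.524 ≈ 69.5 days.

69.5 days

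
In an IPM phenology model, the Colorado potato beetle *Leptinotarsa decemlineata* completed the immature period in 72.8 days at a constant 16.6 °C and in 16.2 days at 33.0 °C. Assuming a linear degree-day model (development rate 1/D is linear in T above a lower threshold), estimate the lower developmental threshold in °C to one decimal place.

11.9 °C

Under the model K = D·(T − T_b), so D₁·(T₁ − T_b) = D₂·(T₂ − T_b).
72.8·(16.6 − T_b) = 16.2·(33.0 − T_b)
T_b = (72.8·16.6 − 16.2·33.0) / (72.8 − 16.2) = 673.88 / 56.6 = 11.906 °C ≈ 11.9 °C.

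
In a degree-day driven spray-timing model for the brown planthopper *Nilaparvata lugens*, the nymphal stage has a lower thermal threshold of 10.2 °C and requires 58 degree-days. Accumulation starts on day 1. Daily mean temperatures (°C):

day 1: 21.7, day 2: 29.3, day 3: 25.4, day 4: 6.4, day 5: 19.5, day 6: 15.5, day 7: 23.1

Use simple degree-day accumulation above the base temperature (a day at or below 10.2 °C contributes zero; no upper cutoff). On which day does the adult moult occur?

day 6

Daily DD above 10.2 °C: 11.5, 19.1, 15.2, 0.0, 9.3, 5.3, 12.9.
Cumulative: 11.5, 30.6, 45.8, 45.8, 55.1, 60.4, 73.3.
The total first reaches 58 DD on day 6.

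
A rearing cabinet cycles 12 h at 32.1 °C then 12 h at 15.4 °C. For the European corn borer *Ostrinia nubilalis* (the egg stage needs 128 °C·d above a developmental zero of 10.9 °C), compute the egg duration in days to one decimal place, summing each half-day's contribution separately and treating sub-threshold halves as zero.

10.0 days

Day half: max(0, 32.1 − 10.9) × 0.5 = 21.2 × 0.5 = 10.60 DD.
Night half: max(0, 15.4 − 10.9) × 0.5 = 4.5 × 0.5 = 2.25 DD.
Per 24 h: 12.85 DD/day.
Duration = 128 / 12.85 = 9.961 ≈ 10.0 days.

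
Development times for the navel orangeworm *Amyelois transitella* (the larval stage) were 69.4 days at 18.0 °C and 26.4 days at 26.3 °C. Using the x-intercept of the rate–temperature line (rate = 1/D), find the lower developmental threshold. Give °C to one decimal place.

12.9 °C

Equal thermal constants: D₁(T₁ − T_b) = D₂(T₂ − T_b).
69.4·(18.0 − T_b) = 26.4·(26.3 − T_b)
T_b = (69.4·18.0 − 26.4·26.3) / (69.4 − 26.4) = 554.88 / 43.0 = 12.904 °C ≈ 12.9 °C.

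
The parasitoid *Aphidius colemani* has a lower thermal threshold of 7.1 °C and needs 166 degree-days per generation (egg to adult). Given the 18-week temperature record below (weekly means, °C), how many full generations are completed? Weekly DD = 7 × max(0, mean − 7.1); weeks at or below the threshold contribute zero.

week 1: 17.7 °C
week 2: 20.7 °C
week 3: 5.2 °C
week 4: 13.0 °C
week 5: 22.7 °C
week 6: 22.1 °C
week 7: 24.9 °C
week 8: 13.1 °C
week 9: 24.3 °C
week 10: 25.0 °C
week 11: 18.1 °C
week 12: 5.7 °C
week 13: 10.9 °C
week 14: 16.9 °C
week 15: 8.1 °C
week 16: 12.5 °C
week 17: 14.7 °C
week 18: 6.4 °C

6 generations

Weekly DD (7 × max(0, T̄ − 7.1)): 74.2, 95.2, 0.0, 41.3, 109.2, 105.0, 124.6, 42.0, 120.4, 125.3, 77.0, 0.0, 26.6, 68.6, 7.0, 37.8, 53.2, 0.0.
Season total = 1107.4 DD.
Complete generations = ⌊1107.4 / 166⌋ = 6.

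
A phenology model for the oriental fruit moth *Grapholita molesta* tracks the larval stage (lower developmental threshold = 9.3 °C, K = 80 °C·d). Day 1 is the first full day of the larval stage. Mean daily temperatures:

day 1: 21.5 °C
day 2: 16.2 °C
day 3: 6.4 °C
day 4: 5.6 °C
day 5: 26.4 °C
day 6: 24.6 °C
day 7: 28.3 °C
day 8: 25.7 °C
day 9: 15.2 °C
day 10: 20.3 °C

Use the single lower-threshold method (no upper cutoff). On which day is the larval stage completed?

day 8

Daily DD above 9.3 °C: 12.2, 6.9, 0.0, 0.0, 17.1, 15.3, 19.0, 16.4, 5.9, 11.0.
Cumulative: 12.2, 19.1, 19.1, 19.1, 36.2, 51.5, 70.5, 86.9, 92.8, 103.8.
The total first reaches 80 DD on day 8.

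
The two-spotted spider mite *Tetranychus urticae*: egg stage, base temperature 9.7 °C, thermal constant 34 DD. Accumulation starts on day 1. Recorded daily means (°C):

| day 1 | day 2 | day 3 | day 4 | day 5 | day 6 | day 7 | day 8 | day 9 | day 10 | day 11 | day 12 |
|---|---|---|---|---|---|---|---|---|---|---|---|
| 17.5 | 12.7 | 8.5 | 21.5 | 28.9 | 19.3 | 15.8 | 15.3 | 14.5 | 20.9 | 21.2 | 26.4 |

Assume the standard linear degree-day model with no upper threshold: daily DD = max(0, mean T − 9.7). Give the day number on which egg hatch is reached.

Daily DD above 9.7 °C: 7.8, 3.0, 0.0, 11.8, 19.2, 9.6, 6.1, 5.6, 4.8, 11.2, 11.5, 16.7.
Cumulative: 7.8, 10.8, 10.8, 22.6, 41.8, 51.4, 57.5, 63.1, 67.9, 79.1, 90.6, 107.3.
The total first reaches 34 DD on day 5.

day 5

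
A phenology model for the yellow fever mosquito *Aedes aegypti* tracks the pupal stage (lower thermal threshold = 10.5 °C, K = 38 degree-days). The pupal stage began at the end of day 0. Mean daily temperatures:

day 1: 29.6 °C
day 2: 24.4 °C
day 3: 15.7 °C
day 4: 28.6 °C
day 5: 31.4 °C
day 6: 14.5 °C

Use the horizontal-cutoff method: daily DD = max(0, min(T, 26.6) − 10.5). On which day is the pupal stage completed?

day 4

Daily DD above 10.5 °C (capped at 16.1): 16.1, 13.9, 5.2, 16.1, 16.1, 4.0.
Cumulative: 16.1, 30.0, 35.2, 51.3, 67.4, 71.4.
The total first reaches 38 DD on day 4.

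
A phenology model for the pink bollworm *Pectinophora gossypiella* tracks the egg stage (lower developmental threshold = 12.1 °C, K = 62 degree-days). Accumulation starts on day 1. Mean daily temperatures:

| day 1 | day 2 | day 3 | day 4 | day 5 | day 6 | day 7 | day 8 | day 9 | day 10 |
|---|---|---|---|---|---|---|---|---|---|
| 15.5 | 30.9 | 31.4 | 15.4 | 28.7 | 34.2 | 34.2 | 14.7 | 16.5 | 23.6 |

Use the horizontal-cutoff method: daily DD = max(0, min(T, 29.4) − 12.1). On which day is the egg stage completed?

day 6

Daily DD above 12.1 °C (capped at 17.3): 3.4, 17.3, 17.3, 3.3, 16.6, 17.3, 17.3, 2.6, 4.4, 11.5.
Cumulative: 3.4, 20.7, 38.0, 41.3, 57.9, 75.2, 92.5, 95.1, 99.5, 111.0.
The total first reaches 62 DD on day 6.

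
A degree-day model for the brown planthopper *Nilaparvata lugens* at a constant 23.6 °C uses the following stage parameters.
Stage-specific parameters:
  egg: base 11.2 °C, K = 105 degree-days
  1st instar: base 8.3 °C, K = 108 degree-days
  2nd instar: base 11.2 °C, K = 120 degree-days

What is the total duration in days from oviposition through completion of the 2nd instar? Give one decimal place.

25.2 days

egg: 105 / (23.6 − 11.2) = 105 / 12.4 = 8.468 d.
1st instar: 108 / (23.6 − 8.3) = 108 / 15.3 = 7.059 d.
2nd instar: 120 / (23.6 − 11.2) = 120 / 12.4 = 9.677 d.
Sum = 25.204 ≈ 25.2 days.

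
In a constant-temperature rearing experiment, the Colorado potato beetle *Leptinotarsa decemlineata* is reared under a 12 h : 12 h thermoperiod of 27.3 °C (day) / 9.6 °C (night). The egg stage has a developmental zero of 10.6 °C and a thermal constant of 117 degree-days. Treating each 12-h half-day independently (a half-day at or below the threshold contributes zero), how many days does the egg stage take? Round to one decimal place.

Day half: max(0, 27.3 − 10.6) × 0.5 = 16.7 × 0.5 = 8.35 DD.
Night half: max(0, 9.6 − 10.6) × 0.5 = 0.0 × 0.5 = 0.00 DD.
Per 24 h: 8.35 DD/day.
Duration = 117 / 8.35 = 14.012 ≈ 14.0 days.

14.0 days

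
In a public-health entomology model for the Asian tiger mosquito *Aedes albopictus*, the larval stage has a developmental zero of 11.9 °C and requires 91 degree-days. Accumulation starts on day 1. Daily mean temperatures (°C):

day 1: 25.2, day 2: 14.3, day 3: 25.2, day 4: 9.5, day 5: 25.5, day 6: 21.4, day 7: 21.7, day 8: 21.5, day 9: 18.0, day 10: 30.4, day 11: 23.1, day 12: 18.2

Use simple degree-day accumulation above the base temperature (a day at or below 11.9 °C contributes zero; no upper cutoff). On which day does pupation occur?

Daily DD above 11.9 °C: 13.3, 2.4, 13.3, 0.0, 13.6, 9.5, 9.8, 9.6, 6.1, 18.5, 11.2, 6.3.
Cumulative: 13.3, 15.7, 29.0, 29.0, 42.6, 52.1, 61.9, 71.5, 77.6, 96.1, 107.3, 113.6.
The total first reaches 91 DD on day 10.

day 10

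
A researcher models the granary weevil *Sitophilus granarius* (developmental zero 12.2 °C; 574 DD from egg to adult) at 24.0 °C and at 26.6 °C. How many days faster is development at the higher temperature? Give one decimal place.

8.8 days

At 24.0 °C: 574 / (24.0 − 12.2) = 574 / 11.8 = 48.644 d.
At 26.6 °C: 574 / (26.6 − 12.2) = 574 / 14.4 = 39.861 d.
Difference = |48.644 − 39.861| = 8.783 ≈ 8.8 days.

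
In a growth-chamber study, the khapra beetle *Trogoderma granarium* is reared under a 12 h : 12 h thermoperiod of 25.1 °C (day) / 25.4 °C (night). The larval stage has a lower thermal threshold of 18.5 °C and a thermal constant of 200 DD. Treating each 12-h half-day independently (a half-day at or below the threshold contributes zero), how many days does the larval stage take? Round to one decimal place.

29.6 days

Day half: max(0, 25.1 − 18.5) × 0.5 = 6.6 × 0.5 = 3.30 DD.
Night half: max(0, 25.4 − 18.5) × 0.5 = 6.9 × 0.5 = 3.45 DD.
Per 24 h: 6.75 DD/day.
Duration = 200 / 6.75 = 29.630 ≈ 29.6 days.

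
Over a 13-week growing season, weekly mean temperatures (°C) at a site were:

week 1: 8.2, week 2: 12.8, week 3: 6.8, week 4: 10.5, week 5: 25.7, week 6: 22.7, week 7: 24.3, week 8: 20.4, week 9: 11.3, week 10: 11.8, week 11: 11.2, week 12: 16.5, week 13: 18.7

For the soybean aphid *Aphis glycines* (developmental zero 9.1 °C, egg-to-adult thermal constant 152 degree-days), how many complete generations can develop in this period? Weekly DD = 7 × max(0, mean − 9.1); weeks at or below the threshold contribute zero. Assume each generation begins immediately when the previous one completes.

Weekly DD (7 × max(0, T̄ − 9.1)): 0.0, 25.9, 0.0, 9.8, 116.2, 95.2, 106.4, 79.1, 15.4, 18.9, 14.7, 51.8, 67.2.
Season total = 600.6 DD.
Complete generations = ⌊600.6 / 152⌋ = 3.

3 generations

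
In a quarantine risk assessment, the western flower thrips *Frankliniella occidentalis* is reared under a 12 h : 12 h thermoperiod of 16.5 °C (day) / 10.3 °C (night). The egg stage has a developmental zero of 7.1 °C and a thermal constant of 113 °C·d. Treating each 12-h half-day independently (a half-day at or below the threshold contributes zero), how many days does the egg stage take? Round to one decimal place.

Day half: max(0, 16.5 − 7.1) × 0.5 = 9.4 × 0.5 = 4.70 DD.
Night half: max(0, 10.3 − 7.1) × 0.5 = 3.2 × 0.5 = 1.60 DD.
Per 24 h: 6.30 DD/day.
Duration = 113 / 6.30 = 17.937 ≈ 17.9 days.

17.9 days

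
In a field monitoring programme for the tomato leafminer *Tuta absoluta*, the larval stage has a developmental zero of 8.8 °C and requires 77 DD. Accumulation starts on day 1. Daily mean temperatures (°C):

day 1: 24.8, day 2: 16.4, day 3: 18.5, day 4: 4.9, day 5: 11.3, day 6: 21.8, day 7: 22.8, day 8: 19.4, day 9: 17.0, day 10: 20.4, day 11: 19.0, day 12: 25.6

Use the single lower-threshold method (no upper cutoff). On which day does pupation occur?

day 9

Daily DD above 8.8 °C: 16.0, 7.6, 9.7, 0.0, 2.5, 13.0, 14.0, 10.6, 8.2, 11.6, 10.2, 16.8.
Cumulative: 16.0, 23.6, 33.3, 33.3, 35.8, 48.8, 62.8, 73.4, 81.6, 93.2, 103.4, 120.2.
The total first reaches 77 DD on day 9.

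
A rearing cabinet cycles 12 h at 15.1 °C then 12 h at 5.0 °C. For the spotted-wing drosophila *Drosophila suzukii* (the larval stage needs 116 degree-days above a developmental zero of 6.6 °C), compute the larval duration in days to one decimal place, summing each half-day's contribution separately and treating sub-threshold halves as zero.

27.3 days

Day half: max(0, 15.1 − 6.6) × 0.5 = 8.5 × 0.5 = 4.25 DD.
Night half: max(0, 5.0 − 6.6) × 0.5 = 0.0 × 0.5 = 0.00 DD.
Per 24 h: 4.25 DD/day.
Duration = 116 / 4.25 = 27.294 ≈ 27.3 days.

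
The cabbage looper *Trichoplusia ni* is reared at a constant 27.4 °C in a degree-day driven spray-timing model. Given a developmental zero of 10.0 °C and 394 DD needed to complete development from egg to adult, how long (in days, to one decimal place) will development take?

Daily accumulation = 27.4 − 10.0 = 17.4 DD/day.
Duration = 394 / 17.4 = 22.644 ≈ 22.6 days.

22.6 days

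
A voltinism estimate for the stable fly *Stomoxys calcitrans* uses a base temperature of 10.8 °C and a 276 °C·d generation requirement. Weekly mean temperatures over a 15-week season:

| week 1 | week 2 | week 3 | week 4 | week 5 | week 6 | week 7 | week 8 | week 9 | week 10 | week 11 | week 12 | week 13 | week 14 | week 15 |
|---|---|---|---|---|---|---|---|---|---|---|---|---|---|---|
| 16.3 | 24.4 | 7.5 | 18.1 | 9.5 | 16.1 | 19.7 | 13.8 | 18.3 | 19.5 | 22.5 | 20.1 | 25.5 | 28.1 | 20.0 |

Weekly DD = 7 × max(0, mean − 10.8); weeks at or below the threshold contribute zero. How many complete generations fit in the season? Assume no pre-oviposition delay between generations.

Weekly DD (7 × max(0, T̄ − 10.8)): 38.5, 95.2, 0.0, 51.1, 0.0, 37.1, 62.3, 21.0, 52.5, 60.9, 81.9, 65.1, 102.9, 121.1, 64.4.
Season total = 854.0 DD.
Complete generations = ⌊854.0 / 276⌋ = 3.

3 generations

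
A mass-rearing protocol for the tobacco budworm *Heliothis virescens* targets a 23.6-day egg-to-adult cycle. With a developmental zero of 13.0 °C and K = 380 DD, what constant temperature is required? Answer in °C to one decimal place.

Required daily accumulation = 380 / 23.6 = 16.102 DD/day.
T = T_base + 16.102 = 13.0 + 16.102 = 29.102 ≈ 29.1 °C.

29.1 °C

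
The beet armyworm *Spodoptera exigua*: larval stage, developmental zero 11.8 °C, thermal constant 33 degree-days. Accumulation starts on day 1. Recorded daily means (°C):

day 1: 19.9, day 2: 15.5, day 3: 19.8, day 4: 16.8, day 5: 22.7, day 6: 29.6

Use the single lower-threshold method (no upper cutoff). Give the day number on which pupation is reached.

day 5

Daily DD above 11.8 °C: 8.1, 3.7, 8.0, 5.0, 10.9, 17.8.
Cumulative: 8.1, 11.8, 19.8, 24.8, 35.7, 53.5.
The total first reaches 33 DD on day 5.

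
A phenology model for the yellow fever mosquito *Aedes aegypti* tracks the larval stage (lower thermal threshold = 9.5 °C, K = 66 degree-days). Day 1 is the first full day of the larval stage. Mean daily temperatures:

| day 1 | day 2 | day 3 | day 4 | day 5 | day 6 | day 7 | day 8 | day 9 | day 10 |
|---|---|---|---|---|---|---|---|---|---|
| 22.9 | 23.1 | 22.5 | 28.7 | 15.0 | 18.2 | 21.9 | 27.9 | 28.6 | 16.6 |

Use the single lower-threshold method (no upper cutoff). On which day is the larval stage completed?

day 6

Daily DD above 9.5 °C: 13.4, 13.6, 13.0, 19.2, 5.5, 8.7, 12.4, 18.4, 19.1, 7.1.
Cumulative: 13.4, 27.0, 40.0, 59.2, 64.7, 73.4, 85.8, 104.2, 123.3, 130.4.
The total first reaches 66 DD on day 6.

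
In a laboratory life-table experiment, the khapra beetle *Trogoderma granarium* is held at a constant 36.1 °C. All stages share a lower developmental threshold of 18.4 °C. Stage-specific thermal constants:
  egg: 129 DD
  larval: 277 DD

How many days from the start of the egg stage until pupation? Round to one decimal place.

Daily accumulation at 36.1 °C = 36.1 − 18.4 = 17.7 DD/day.
Total K = 129 + 277 = 406 DD.
Total duration = 406 / 17.7 = 22.938 ≈ 22.9 days.

22.9 days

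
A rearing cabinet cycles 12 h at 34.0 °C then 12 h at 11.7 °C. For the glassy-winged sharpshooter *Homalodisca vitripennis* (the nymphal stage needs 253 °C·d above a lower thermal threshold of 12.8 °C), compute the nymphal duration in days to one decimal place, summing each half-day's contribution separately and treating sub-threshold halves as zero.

23.9 days

Day half: max(0, 34.0 − 12.8) × 0.5 = 21.2 × 0.5 = 10.60 DD.
Night half: max(0, 11.7 − 12.8) × 0.5 = 0.0 × 0.5 = 0.00 DD.
Per 24 h: 10.60 DD/day.
Duration = 253 / 10.60 = 23.868 ≈ 23.9 days.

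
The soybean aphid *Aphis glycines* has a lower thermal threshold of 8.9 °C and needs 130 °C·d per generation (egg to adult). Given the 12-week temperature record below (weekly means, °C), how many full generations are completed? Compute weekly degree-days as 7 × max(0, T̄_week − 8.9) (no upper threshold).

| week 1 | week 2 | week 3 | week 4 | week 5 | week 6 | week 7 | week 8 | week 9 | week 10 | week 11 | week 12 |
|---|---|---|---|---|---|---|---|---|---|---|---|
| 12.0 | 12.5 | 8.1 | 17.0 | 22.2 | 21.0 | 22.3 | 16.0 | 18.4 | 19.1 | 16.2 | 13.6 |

4 generations

Weekly DD (7 × max(0, T̄ − 8.9)): 21.7, 25.2, 0.0, 56.7, 93.1, 84.7, 93.8, 49.7, 66.5, 71.4, 51.1, 32.9.
Season total = 646.8 DD.
Complete generations = ⌊646.8 / 130⌋ = 4.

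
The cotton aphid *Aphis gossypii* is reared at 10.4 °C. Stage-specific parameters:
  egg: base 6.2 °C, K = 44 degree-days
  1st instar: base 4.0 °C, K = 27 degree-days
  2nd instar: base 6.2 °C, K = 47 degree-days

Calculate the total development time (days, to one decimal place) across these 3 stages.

egg: 44 / (10.4 − 6.2) = 44 / 4.2 = 10.476 d.
1st instar: 27 / (10.4 − 4.0) = 27 / 6.4 = 4.219 d.
2nd instar: 47 / (10.4 − 6.2) = 47 / 4.2 = 11.190 d.
Sum = 25.885 ≈ 25.9 days.

25.9 days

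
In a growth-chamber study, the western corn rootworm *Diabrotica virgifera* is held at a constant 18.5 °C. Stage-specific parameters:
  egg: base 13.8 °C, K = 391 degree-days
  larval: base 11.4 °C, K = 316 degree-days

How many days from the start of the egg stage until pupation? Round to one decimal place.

egg: 391 / (18.5 − 13.8) = 391 / 4.7 = 83.191 d.
larval: 316 / (18.5 − 11.4) = 316 / 7.1 = 44.507 d.
Sum = 127.699 ≈ 127.7 days.

127.7 days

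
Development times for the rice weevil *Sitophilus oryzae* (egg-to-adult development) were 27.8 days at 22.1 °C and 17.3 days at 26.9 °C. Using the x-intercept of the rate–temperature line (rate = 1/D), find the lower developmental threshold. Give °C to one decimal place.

14.2 °C

Under the model K = D·(T − T_b), so D₁·(T₁ − T_b) = D₂·(T₂ − T_b).
27.8·(22.1 − T_b) = 17.3·(26.9 − T_b)
T_b = (27.8·22.1 − 17.3·26.9) / (27.8 − 17.3) = 149.01 / 10.5 = 14.191 °C ≈ 14.2 °C.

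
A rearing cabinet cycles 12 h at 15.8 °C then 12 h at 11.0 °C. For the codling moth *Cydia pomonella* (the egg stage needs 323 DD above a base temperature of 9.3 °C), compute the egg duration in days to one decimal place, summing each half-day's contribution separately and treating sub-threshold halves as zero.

78.8 days

Day half: max(0, 15.8 − 9.3) × 0.5 = 6.5 × 0.5 = 3.25 DD.
Night half: max(0, 11.0 − 9.3) × 0.5 = 1.7 × 0.5 = 0.85 DD.
Per 24 h: 4.10 DD/day.
Duration = 323 / 4.10 = 78.780 ≈ 78.8 days.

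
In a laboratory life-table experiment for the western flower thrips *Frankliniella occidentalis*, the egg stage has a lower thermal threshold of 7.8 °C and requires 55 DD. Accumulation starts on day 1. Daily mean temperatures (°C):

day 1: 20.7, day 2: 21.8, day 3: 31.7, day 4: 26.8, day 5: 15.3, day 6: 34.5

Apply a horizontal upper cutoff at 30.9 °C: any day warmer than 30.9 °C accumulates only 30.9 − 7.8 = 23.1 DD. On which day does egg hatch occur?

day 4

Daily DD above 7.8 °C (capped at 23.1): 12.9, 14.0, 23.1, 19.0, 7.5, 23.1.
Cumulative: 12.9, 26.9, 50.0, 69.0, 76.5, 99.6.
The total first reaches 55 DD on day 4.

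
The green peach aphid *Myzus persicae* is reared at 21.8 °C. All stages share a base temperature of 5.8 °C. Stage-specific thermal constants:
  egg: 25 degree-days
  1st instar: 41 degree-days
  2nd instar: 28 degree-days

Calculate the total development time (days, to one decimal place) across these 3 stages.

Daily accumulation at 21.8 °C = 21.8 − 5.8 = 16.0 DD/day.
Total K = 25 + 41 + 28 = 94 DD.
Total duration = 94 / 16.0 = 5.875 ≈ 5.9 days.

5.9 days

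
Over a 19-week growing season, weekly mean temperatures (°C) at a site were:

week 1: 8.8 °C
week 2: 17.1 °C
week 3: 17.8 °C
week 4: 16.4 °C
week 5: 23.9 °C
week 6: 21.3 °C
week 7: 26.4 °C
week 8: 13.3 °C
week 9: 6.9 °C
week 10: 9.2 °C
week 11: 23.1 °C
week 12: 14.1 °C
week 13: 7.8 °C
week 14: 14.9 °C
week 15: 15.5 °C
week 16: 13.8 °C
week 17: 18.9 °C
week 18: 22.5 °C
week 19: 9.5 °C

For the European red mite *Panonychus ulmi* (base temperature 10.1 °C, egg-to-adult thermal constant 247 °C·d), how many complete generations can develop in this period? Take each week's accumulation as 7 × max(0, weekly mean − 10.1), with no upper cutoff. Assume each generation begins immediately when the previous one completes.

Weekly DD (7 × max(0, T̄ − 10.1)): 0.0, 49.0, 53.9, 44.1, 96.6, 78.4, 114.1, 22.4, 0.0, 0.0, 91.0, 28.0, 0.0, 33.6, 37.8, 25.9, 61.6, 86.8, 0.0.
Season total = 823.2 DD.
Complete generations = ⌊823.2 / 247⌋ = 3.

3 generations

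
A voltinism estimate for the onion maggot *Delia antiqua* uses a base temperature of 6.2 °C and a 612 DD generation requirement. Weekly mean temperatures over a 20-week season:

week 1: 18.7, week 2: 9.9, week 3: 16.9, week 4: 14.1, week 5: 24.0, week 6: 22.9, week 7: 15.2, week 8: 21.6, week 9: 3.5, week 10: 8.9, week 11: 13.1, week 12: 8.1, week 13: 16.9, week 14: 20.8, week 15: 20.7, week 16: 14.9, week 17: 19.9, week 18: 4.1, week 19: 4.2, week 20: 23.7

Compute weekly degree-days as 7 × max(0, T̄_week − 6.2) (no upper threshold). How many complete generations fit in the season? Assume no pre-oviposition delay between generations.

Weekly DD (7 × max(0, T̄ − 6.2)): 87.5, 25.9, 74.9, 55.3, 124.6, 116.9, 63.0, 107.8, 0.0, 18.9, 48.3, 13.3, 74.9, 102.2, 101.5, 60.9, 95.9, 0.0, 0.0, 122.5.
Season total = 1294.3 DD.
Complete generations = ⌊1294.3 / 612⌋ = 2.

2 generations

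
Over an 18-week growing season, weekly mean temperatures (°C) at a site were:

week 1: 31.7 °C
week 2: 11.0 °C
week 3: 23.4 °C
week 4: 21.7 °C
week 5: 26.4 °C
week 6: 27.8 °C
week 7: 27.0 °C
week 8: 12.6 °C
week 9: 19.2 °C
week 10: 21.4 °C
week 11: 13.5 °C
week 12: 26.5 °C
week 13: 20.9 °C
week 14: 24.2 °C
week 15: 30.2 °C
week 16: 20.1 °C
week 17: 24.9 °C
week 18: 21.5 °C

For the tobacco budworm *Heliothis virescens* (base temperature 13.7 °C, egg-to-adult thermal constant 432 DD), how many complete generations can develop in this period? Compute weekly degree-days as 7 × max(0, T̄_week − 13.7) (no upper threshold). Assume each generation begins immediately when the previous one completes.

Weekly DD (7 × max(0, T̄ − 13.7)): 126.0, 0.0, 67.9, 56.0, 88.9, 98.7, 93.1, 0.0, 38.5, 53.9, 0.0, 89.6, 50.4, 73.5, 115.5, 44.8, 78.4, 54.6.
Season total = 1129.8 DD.
Complete generations = ⌊1129.8 / 432⌋ = 2.

2 generations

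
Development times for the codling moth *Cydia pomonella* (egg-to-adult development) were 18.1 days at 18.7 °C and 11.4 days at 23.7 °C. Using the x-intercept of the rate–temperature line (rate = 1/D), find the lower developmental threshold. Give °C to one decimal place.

Equal thermal constants: D₁(T₁ − T_b) = D₂(T₂ − T_b).
18.1·(18.7 − T_b) = 11.4·(23.7 − T_b)
T_b = (18.1·18.7 − 11.4·23.7) / (18.1 − 11.4) = 68.29 / 6.7 = 10.193 °C ≈ 10.2 °C.

10.2 °C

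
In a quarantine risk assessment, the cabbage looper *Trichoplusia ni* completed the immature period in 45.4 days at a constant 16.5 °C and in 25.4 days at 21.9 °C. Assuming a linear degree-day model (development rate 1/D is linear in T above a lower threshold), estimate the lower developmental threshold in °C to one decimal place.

Under the model K = D·(T − T_b), so D₁·(T₁ − T_b) = D₂·(T₂ − T_b).
45.4·(16.5 − T_b) = 25.4·(21.9 − T_b)
T_b = (45.4·16.5 − 25.4·21.9) / (45.4 − 25.4) = 192.84 / 20.0 = 9.642 °C ≈ 9.6 °C.

9.6 °C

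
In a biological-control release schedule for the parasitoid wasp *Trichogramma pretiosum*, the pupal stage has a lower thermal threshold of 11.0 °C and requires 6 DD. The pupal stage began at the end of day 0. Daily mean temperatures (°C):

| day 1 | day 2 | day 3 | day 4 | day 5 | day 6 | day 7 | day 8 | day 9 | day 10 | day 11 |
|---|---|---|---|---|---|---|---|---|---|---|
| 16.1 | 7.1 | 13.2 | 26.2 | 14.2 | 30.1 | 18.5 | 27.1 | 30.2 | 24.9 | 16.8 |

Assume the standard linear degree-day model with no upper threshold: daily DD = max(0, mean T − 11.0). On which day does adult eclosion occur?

day 3

Daily DD above 11.0 °C: 5.1, 0.0, 2.2, 15.2, 3.2, 19.1, 7.5, 16.1, 19.2, 13.9, 5.8.
Cumulative: 5.1, 5.1, 7.3, 22.5, 25.7, 44.8, 52.3, 68.4, 87.6, 101.5, 107.3.
The total first reaches 6 DD on day 3.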